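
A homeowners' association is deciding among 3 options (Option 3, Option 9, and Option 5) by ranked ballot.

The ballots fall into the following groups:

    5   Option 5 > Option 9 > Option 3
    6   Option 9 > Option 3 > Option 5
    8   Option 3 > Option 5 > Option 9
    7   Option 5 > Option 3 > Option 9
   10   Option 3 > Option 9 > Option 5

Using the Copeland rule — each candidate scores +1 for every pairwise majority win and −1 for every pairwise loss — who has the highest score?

Pairwise results:
  Option 3 vs Option 9: Option 3 wins 25–11.
  Option 3 vs Option 5: Option 3 wins 24–12.
  Option 9 vs Option 5: Option 5 wins 20–16.
Copeland scores (wins − losses):
  Option 3: 2 − 0 = 2
  Option 9: 0 − 2 = -2
  Option 5: 1 − 1 = 0
Option 3 has the best Copeland score.

Option 3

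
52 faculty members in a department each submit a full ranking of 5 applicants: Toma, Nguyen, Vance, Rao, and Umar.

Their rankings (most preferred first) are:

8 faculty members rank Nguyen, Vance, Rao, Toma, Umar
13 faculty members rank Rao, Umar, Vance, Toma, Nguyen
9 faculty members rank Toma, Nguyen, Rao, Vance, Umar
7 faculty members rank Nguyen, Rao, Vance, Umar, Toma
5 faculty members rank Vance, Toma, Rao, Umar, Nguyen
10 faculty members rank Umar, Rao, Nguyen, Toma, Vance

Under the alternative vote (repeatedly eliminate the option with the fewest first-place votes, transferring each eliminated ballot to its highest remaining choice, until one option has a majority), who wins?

Rao

Round 1: Nguyen 15, Rao 13, Umar 10, Toma 9, Vance 5. Vance has the fewest and is eliminated.
Round 2: Nguyen 15, Toma 14, Rao 13, Umar 10. Umar has the fewest and is eliminated.
Round 3: Rao 23, Nguyen 15, Toma 14. Toma has the fewest and is eliminated.
Round 4: Rao 28, Nguyen 24. Rao has a majority.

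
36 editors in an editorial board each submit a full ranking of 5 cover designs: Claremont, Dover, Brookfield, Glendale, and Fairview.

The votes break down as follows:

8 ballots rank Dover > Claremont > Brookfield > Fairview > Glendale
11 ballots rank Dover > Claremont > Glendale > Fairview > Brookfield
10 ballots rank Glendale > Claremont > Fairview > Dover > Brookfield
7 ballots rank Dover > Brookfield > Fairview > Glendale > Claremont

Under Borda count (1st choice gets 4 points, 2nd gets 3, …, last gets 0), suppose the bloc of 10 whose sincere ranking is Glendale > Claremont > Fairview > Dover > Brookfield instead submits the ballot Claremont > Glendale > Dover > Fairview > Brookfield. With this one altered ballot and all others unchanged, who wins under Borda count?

Dover

Borda totals with the altered ballot: Claremont 97, Dover 124, Brookfield 37, Glendale 59, Fairview 43.
The winner is unchanged: still Dover.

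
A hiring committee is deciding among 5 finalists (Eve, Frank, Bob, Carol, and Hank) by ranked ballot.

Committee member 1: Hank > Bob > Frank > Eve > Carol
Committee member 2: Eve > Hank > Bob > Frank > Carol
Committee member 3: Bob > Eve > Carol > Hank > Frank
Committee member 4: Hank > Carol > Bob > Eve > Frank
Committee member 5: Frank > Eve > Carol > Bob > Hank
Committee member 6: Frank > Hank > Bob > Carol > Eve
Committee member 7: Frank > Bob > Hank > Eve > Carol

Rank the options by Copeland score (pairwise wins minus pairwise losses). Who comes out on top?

Hank

Pairwise results:
  Eve vs Frank: Frank wins 4–3.
  Eve vs Bob: Bob wins 5–2.
  Eve vs Carol: Eve wins 5–2.
  Eve vs Hank: Hank wins 4–3.
  Frank vs Bob: Bob wins 4–3.
  Frank vs Carol: Frank wins 5–2.
  Frank vs Hank: Hank wins 4–3.
  Bob vs Carol: Bob wins 5–2.
  Bob vs Hank: Hank wins 4–3.
  Carol vs Hank: Hank wins 5–2.
Copeland scores (wins − losses):
  Eve: 1 − 3 = -2
  Frank: 2 − 2 = 0
  Bob: 3 − 1 = 2
  Carol: 0 − 4 = -4
  Hank: 4 − 0 = 4
Hank has the best Copeland score.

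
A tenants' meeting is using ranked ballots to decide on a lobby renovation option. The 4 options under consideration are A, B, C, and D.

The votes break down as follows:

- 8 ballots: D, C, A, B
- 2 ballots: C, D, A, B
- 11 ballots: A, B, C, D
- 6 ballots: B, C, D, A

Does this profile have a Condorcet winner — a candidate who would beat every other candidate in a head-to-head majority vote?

Head-to-head results (27 voters total):
A vs B: A wins 21–6.
A vs C: C wins 16–11.
A vs D: D wins 16–11.
B vs C: B wins 17–10.
B vs D: B wins 17–10.
C vs D: C wins 19–8.
No candidate beats all others: A beats B beats C beats A, a majority cycle.

No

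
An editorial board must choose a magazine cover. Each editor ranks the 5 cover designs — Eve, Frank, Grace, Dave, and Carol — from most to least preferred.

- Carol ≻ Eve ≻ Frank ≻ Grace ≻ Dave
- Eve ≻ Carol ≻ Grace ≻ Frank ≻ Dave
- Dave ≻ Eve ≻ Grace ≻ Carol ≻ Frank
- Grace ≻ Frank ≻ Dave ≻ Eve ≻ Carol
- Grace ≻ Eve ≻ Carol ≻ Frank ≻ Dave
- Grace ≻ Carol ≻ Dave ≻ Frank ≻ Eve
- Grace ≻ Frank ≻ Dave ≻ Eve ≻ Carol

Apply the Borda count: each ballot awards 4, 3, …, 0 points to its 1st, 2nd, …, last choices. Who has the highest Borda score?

Grace

Borda scores:
  Eve: 3 + 4 + 3 + 1 + 3 + 0 + 1 = 15
  Frank: 2 + 1 + 0 + 3 + 1 + 1 + 3 = 11
  Grace: 1 + 2 + 2 + 4 + 4 + 4 + 4 = 21
  Dave: 0 + 0 + 4 + 2 + 0 + 2 + 2 = 10
  Carol: 4 + 3 + 1 + 0 + 2 + 3 + 0 = 13
Grace has the highest total.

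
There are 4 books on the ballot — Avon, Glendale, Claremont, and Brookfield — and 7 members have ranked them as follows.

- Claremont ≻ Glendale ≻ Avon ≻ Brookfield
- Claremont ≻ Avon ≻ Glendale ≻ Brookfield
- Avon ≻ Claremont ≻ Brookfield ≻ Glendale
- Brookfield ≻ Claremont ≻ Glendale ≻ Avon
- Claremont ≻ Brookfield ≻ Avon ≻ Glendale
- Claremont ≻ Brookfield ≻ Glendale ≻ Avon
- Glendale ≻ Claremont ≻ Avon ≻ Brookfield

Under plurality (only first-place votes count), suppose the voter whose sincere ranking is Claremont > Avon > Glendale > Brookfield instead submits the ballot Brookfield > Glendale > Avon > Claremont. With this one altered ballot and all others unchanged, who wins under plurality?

First-place totals with the altered ballot: Avon 1, Glendale 1, Claremont 3, Brookfield 2.
The winner is unchanged: still Claremont.

Claremont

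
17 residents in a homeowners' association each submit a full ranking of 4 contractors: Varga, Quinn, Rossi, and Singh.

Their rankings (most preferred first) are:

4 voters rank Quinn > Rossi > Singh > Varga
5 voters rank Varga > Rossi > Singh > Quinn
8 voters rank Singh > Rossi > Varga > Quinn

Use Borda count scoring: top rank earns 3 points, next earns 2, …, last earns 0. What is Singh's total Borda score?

33

Borda scores:
  Varga: 4·0 + 5·3 + 8·1 = 23
  Quinn: 4·3 + 5·0 + 8·0 = 12
  Rossi: 4·2 + 5·2 + 8·2 = 34
  Singh: 4·1 + 5·1 + 8·3 = 33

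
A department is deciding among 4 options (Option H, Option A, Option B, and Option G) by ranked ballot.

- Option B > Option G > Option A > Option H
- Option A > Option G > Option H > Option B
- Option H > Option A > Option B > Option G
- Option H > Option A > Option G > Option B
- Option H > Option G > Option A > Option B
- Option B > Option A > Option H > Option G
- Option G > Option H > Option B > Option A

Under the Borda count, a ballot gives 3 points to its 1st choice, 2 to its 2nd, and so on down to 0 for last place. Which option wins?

Option H

Borda scores:
  Option H: 0 + 1 + 3 + 3 + 3 + 1 + 2 = 13
  Option A: 1 + 3 + 2 + 2 + 1 + 2 + 0 = 11
  Option B: 3 + 0 + 1 + 0 + 0 + 3 + 1 = 8
  Option G: 2 + 2 + 0 + 1 + 2 + 0 + 3 = 10
Option H has the highest total.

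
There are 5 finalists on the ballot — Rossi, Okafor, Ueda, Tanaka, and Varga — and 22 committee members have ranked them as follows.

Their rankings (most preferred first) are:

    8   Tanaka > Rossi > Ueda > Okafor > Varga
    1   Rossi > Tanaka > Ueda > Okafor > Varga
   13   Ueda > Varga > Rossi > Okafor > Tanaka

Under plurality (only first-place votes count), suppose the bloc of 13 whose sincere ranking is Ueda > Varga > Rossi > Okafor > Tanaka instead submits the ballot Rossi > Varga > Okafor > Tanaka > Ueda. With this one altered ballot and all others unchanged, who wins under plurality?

Rossi

First-place totals with the altered ballot: Rossi 14, Okafor 0, Ueda 0, Tanaka 8, Varga 0.
The switch changes the winner from Ueda to Rossi.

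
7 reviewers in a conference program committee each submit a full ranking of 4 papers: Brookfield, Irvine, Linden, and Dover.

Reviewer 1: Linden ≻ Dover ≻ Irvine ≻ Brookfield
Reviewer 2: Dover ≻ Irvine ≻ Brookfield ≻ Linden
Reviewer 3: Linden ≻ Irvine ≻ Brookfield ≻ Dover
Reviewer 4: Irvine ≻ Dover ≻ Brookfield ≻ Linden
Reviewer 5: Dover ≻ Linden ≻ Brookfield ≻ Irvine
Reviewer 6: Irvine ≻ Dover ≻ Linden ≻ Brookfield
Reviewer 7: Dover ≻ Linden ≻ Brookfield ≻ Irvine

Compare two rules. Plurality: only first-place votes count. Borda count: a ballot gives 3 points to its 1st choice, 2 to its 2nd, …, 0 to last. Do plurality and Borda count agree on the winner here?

Yes

Plurality first-place counts: Brookfield 0, Irvine 2, Linden 2, Dover 3 → Dover.
Borda totals: Brookfield 5, Irvine 11, Linden 11, Dover 15 → Dover.
The two rules agree on Dover.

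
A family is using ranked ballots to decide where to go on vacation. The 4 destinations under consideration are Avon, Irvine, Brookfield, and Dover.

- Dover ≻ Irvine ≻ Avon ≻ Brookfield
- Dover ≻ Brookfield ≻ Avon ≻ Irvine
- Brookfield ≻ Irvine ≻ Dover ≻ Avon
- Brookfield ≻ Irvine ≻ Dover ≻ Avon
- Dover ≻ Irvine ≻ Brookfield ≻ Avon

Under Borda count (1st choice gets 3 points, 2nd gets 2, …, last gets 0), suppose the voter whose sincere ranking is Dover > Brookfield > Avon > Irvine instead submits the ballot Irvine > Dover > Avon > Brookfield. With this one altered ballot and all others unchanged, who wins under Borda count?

Irvine

Borda totals with the altered ballot: Avon 2, Irvine 11, Brookfield 7, Dover 10.
The switch changes the winner from Dover to Irvine.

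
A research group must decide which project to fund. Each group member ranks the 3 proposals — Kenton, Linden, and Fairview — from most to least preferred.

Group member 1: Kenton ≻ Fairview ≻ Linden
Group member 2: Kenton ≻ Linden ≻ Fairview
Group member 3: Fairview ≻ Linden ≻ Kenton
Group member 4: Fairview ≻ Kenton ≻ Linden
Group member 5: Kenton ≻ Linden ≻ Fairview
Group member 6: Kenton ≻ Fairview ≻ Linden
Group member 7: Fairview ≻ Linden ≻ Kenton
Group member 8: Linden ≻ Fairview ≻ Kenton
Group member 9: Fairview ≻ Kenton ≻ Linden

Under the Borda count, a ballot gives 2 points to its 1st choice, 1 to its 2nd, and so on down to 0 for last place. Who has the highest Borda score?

Fairview

Borda scores:
  Kenton: 2 + 2 + 0 + 1 + 2 + 2 + 0 + 0 + 1 = 10
  Linden: 0 + 1 + 1 + 0 + 1 + 0 + 1 + 2 + 0 = 6
  Fairview: 1 + 0 + 2 + 2 + 0 + 1 + 2 + 1 + 2 = 11
Fairview has the highest total.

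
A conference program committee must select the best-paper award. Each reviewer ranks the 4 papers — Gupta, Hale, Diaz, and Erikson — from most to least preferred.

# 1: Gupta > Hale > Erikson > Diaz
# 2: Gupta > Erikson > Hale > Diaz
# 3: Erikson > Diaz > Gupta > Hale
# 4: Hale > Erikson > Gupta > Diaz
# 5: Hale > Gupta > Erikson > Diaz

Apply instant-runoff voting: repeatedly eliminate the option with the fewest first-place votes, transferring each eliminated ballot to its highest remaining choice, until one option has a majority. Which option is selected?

Gupta

Round 1: Gupta 2, Hale 2, Erikson 1, Diaz 0. Diaz has the fewest and is eliminated.
Round 2: Gupta 2, Hale 2, Erikson 1. Erikson has the fewest and is eliminated.
Round 3: Gupta 3, Hale 2. Gupta has a majority.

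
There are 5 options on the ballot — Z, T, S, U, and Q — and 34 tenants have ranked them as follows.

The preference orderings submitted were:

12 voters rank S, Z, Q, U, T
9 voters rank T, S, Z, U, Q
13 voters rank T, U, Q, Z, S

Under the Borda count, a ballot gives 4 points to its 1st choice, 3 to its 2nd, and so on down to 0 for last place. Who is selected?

Borda scores:
  Z: 12·3 + 9·2 + 13·1 = 67
  T: 12·0 + 9·4 + 13·4 = 88
  S: 12·4 + 9·3 + 13·0 = 75
  U: 12·1 + 9·1 + 13·3 = 60
  Q: 12·2 + 9·0 + 13·2 = 50
T has the highest total.

T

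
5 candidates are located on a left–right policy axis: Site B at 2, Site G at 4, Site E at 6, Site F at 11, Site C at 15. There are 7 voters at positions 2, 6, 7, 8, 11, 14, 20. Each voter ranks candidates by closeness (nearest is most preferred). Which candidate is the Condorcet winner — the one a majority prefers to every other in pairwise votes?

With single-peaked preferences on a line, the Condorcet winner is the candidate closest to the median voter.
The median voter (position 8) is closest to Site E at 6.
Check: Site E vs Site F — voters closer to Site E: 4 of 7.

Site E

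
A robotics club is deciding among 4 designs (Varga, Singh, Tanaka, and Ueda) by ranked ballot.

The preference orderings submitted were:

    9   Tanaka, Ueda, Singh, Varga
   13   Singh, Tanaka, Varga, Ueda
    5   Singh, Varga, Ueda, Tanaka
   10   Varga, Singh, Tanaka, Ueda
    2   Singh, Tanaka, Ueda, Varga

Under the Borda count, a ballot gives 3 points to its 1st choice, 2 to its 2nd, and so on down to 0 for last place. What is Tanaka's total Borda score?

67

Borda scores:
  Varga: 9·0 + 13·1 + 5·2 + 10·3 + 2·0 = 53
  Singh: 9·1 + 13·3 + 5·3 + 10·2 + 2·3 = 89
  Tanaka: 9·3 + 13·2 + 5·0 + 10·1 + 2·2 = 67
  Ueda: 9·2 + 13·0 + 5·1 + 10·0 + 2·1 = 25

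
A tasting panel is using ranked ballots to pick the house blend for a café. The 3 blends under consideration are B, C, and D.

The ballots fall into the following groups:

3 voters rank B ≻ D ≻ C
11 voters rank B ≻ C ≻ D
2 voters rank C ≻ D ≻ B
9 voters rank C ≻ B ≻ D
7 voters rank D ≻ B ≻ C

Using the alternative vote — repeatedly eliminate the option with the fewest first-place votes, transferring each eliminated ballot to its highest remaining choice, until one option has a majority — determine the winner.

B

Round 1: B 14, C 11, D 7. D has the fewest and is eliminated.
Round 2: B 21, C 11. B has a majority.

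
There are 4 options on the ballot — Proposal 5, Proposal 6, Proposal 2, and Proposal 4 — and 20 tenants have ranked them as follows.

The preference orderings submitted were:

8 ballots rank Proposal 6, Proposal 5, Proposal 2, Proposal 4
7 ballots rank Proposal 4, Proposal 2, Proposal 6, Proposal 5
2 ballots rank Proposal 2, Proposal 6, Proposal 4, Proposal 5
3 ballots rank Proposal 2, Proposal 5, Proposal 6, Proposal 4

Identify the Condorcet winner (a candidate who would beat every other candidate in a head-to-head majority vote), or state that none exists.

Proposal 2

Head-to-head results (20 voters total):
Proposal 5 vs Proposal 6: Proposal 6 wins 17–3.
Proposal 5 vs Proposal 2: Proposal 2 wins 12–8.
Proposal 5 vs Proposal 4: Proposal 5 wins 11–9.
Proposal 6 vs Proposal 2: Proposal 2 wins 12–8.
Proposal 6 vs Proposal 4: Proposal 6 wins 13–7.
Proposal 2 vs Proposal 4: Proposal 2 wins 13–7.
Proposal 2 beats each rival — Proposal 5 (12–8), Proposal 6 (12–8), Proposal 4 (13–7) — so Proposal 2 is the Condorcet winner.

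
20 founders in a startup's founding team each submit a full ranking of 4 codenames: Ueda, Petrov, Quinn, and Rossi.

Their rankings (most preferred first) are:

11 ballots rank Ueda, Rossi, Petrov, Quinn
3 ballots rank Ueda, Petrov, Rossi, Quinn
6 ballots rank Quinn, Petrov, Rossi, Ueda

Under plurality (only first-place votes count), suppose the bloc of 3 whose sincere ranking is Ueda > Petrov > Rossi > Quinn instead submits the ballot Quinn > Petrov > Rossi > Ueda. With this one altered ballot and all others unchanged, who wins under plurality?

Ueda

First-place totals with the altered ballot: Ueda 11, Petrov 0, Quinn 9, Rossi 0.
The winner is unchanged: still Ueda.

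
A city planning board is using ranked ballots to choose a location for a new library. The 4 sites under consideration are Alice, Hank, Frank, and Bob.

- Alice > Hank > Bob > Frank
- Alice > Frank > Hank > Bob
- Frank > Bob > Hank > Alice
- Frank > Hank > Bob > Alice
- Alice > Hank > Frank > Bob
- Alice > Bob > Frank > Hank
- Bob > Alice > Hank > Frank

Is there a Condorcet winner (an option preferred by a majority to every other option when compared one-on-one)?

Head-to-head results (7 voters total):
Alice vs Hank: Alice wins 5–2.
Alice vs Frank: Alice wins 5–2.
Alice vs Bob: Alice wins 4–3.
Hank vs Frank: Frank wins 4–3.
Hank vs Bob: Hank wins 4–3.
Frank vs Bob: Frank wins 4–3.
Alice beats each rival — Hank (5–2), Frank (5–2), Bob (4–3) — so Alice is the Condorcet winner.

Yes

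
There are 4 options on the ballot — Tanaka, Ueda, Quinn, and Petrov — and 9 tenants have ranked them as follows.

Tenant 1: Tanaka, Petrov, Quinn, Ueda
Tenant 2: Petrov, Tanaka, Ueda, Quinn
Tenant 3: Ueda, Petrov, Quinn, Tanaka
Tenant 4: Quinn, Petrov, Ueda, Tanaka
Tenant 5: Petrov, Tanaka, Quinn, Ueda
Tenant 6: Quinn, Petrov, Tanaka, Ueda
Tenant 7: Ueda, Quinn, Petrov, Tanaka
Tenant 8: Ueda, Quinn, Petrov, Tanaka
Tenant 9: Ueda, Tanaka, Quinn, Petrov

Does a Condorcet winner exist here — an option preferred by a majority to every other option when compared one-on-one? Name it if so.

Head-to-head results (9 voters total):
Tanaka vs Ueda: Ueda wins 5–4.
Tanaka vs Quinn: Quinn wins 5–4.
Tanaka vs Petrov: Petrov wins 7–2.
Ueda vs Quinn: Ueda wins 5–4.
Ueda vs Petrov: Petrov wins 5–4.
Quinn vs Petrov: Quinn wins 5–4.
No candidate beats all others: Ueda beats Quinn beats Petrov beats Ueda, a majority cycle.

No Condorcet winner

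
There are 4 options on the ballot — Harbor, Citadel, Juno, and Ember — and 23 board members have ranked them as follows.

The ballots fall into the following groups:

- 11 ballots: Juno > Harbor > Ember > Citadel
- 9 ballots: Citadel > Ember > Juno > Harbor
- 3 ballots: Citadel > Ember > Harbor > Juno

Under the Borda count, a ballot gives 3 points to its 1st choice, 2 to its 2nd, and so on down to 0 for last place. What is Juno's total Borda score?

42

Borda scores:
  Harbor: 11·2 + 9·0 + 3·1 = 25
  Citadel: 11·0 + 9·3 + 3·3 = 36
  Juno: 11·3 + 9·1 + 3·0 = 42
  Ember: 11·1 + 9·2 + 3·2 = 35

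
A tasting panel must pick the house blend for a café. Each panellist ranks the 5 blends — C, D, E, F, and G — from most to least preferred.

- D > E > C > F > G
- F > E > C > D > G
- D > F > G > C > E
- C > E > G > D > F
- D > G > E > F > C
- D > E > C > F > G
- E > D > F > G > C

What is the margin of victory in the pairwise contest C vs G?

1

Ballots ranking C above G: 4.
Ballots ranking G above C: 3.
C wins 4–3, a margin of 1.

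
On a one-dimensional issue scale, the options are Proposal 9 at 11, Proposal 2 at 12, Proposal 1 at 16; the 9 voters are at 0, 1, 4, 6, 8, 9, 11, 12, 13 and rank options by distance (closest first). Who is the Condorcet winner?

With single-peaked preferences on a line, the Condorcet winner is the candidate closest to the median voter.
The median voter (position 8) is closest to Proposal 9 at 11.
Check: Proposal 9 vs Proposal 1 — voters closer to Proposal 9: 9 of 9.

Proposal 9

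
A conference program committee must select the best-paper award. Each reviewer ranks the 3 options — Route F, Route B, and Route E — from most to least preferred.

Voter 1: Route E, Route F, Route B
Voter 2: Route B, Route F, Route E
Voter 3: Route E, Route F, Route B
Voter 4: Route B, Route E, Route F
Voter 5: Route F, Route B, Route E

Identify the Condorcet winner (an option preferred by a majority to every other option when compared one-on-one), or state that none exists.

Head-to-head results (5 voters total):
Route F vs Route B: Route F wins 3–2.
Route F vs Route E: Route E wins 3–2.
Route B vs Route E: Route B wins 3–2.
No candidate beats all others: Route F beats Route B beats Route E beats Route F, a majority cycle.

None — there is no Condorcet winner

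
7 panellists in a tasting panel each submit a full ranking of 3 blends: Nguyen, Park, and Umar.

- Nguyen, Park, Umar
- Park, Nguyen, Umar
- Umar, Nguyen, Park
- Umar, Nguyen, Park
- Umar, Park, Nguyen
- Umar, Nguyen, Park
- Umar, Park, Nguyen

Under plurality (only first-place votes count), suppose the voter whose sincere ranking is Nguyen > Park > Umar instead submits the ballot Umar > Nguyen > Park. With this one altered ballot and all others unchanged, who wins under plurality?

Umar

First-place totals with the altered ballot: Nguyen 0, Park 1, Umar 6.
The winner is unchanged: still Umar.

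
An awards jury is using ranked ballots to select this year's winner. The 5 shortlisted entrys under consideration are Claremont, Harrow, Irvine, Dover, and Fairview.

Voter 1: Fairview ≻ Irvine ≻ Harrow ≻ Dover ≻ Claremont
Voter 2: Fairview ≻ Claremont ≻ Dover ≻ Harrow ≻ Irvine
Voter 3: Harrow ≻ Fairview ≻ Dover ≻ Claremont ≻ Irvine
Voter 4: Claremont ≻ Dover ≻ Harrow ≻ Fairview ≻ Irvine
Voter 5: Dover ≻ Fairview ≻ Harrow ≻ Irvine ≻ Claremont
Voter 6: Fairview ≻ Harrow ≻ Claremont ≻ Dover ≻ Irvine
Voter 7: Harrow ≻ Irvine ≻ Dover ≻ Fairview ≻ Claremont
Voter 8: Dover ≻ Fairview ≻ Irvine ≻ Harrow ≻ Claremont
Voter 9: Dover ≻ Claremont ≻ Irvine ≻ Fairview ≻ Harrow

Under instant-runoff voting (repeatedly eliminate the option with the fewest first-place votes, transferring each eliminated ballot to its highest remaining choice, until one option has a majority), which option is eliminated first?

Irvine

Round 1: Dover 3, Fairview 3, Harrow 2, Claremont 1, Irvine 0. Irvine has the fewest and is eliminated.
Round 2: Dover 3, Fairview 3, Harrow 2, Claremont 1. Claremont has the fewest and is eliminated.
Round 3: Dover 4, Fairview 3, Harrow 2. Harrow has the fewest and is eliminated.
Round 4: Dover 5, Fairview 4. Dover has a majority.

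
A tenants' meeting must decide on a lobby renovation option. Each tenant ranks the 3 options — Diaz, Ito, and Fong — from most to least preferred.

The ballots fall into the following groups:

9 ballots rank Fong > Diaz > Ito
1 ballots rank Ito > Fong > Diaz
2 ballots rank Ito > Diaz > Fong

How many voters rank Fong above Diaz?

10

Ballots ranking Fong above Diaz: 9+1 = 10.
Ballots ranking Diaz above Fong: 2.
So 10 of 12 voters prefer Fong to Diaz.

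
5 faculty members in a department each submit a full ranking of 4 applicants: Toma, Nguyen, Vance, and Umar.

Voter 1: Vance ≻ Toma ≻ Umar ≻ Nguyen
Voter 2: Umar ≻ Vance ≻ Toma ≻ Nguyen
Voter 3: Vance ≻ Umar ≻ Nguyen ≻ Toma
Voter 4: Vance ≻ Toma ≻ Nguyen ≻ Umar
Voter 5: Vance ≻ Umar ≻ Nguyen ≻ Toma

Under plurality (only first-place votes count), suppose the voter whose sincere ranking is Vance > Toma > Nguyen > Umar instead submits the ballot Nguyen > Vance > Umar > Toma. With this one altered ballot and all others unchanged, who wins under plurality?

Vance

First-place totals with the altered ballot: Toma 0, Nguyen 1, Vance 3, Umar 1.
The winner is unchanged: still Vance.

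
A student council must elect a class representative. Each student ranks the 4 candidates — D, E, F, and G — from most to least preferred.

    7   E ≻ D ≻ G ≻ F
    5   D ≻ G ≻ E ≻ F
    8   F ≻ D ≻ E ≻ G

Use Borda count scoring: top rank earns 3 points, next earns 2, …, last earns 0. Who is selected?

D

Borda scores:
  D: 7·2 + 5·3 + 8·2 = 45
  E: 7·3 + 5·1 + 8·1 = 34
  F: 7·0 + 5·0 + 8·3 = 24
  G: 7·1 + 5·2 + 8·0 = 17
D has the highest total.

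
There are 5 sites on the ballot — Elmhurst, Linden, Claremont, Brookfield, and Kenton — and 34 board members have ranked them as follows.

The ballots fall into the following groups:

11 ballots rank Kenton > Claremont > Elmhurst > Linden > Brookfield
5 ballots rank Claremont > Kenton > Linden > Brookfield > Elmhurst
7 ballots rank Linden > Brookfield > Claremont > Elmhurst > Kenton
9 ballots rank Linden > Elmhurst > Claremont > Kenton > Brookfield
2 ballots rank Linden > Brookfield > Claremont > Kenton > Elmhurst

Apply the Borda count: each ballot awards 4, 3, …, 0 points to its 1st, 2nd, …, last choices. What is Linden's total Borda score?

Borda scores:
  Elmhurst: 11·2 + 5·0 + 7·1 + 9·3 + 2·0 = 56
  Linden: 11·1 + 5·2 + 7·4 + 9·4 + 2·4 = 93
  Claremont: 11·3 + 5·4 + 7·2 + 9·2 + 2·2 = 89
  Brookfield: 11·0 + 5·1 + 7·3 + 9·0 + 2·3 = 32
  Kenton: 11·4 + 5·3 + 7·0 + 9·1 + 2·1 = 70

93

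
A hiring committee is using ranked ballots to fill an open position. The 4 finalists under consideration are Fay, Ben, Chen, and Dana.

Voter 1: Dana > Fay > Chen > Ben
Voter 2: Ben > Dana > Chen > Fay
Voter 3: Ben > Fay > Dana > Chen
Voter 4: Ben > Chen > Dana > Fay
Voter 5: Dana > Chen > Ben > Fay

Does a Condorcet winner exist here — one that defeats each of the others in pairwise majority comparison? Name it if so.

Ben

Head-to-head results (5 voters total):
Fay vs Ben: Ben wins 4–1.
Fay vs Chen: Chen wins 3–2.
Fay vs Dana: Dana wins 4–1.
Ben vs Chen: Ben wins 3–2.
Ben vs Dana: Ben wins 3–2.
Chen vs Dana: Dana wins 4–1.
Ben beats each rival — Fay (4–1), Chen (3–2), Dana (3–2) — so Ben is the Condorcet winner.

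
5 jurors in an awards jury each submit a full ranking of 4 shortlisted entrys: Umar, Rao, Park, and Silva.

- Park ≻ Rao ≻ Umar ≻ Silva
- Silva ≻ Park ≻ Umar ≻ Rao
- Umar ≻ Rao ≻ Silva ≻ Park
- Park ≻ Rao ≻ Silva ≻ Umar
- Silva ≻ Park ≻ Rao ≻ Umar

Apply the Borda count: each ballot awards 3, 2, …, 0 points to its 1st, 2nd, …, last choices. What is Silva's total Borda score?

Borda scores:
  Umar: 1 + 1 + 3 + 0 + 0 = 5
  Rao: 2 + 0 + 2 + 2 + 1 = 7
  Park: 3 + 2 + 0 + 3 + 2 = 10
  Silva: 0 + 3 + 1 + 1 + 3 = 8

8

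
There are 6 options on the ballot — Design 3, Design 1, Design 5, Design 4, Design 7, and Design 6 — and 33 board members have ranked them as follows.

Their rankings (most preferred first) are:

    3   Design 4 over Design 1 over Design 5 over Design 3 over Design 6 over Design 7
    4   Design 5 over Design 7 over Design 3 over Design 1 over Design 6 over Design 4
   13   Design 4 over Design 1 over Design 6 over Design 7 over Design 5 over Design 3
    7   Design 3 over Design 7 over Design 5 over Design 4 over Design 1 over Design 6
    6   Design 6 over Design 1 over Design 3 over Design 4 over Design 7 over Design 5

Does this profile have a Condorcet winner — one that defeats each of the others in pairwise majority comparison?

Head-to-head results (33 voters total):
Design 3 vs Design 1: Design 1 wins 22–11.
Design 3 vs Design 5: Design 5 wins 20–13.
Design 3 vs Design 4: Design 3 wins 17–16.
Design 3 vs Design 7: Design 7 wins 17–16.
Design 3 vs Design 6: Design 6 wins 19–14.
Design 1 vs Design 5: Design 1 wins 22–11.
Design 1 vs Design 4: Design 4 wins 23–10.
Design 1 vs Design 7: Design 1 wins 22–11.
Design 1 vs Design 6: Design 1 wins 27–6.
Design 5 vs Design 4: Design 4 wins 22–11.
Design 5 vs Design 7: Design 7 wins 26–7.
Design 5 vs Design 6: Design 6 wins 19–14.
Design 4 vs Design 7: Design 4 wins 22–11.
Design 4 vs Design 6: Design 4 wins 23–10.
Design 7 vs Design 6: Design 6 wins 22–11.
No candidate beats all others: Design 3 beats Design 4 beats Design 1 beats Design 3, a majority cycle.

No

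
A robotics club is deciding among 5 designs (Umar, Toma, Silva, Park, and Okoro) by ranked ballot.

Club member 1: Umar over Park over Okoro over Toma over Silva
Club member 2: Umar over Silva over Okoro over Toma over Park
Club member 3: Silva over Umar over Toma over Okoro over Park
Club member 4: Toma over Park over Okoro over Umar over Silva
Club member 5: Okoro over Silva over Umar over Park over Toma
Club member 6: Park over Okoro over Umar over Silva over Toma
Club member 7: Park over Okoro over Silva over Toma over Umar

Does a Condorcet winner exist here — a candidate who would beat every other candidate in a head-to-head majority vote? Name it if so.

There is no Condorcet winner

Head-to-head results (7 voters total):
Umar vs Toma: Umar wins 5–2.
Umar vs Silva: Umar wins 4–3.
Umar vs Park: Umar wins 4–3.
Umar vs Okoro: Okoro wins 4–3.
Toma vs Silva: Silva wins 5–2.
Toma vs Park: Park wins 4–3.
Toma vs Okoro: Okoro wins 5–2.
Silva vs Park: Park wins 4–3.
Silva vs Okoro: Okoro wins 5–2.
Park vs Okoro: Park wins 4–3.
No candidate beats all others: Umar beats Park beats Okoro beats Umar, a majority cycle.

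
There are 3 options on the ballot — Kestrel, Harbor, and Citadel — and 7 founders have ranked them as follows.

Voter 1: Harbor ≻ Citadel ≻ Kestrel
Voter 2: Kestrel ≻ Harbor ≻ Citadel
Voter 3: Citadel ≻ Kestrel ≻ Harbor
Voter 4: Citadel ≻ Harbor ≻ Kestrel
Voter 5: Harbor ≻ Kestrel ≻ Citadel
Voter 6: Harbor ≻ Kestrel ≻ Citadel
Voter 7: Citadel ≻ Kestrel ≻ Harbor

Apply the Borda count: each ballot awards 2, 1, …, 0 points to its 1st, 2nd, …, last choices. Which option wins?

Harbor

Borda scores:
  Kestrel: 0 + 2 + 1 + 0 + 1 + 1 + 1 = 6
  Harbor: 2 + 1 + 0 + 1 + 2 + 2 + 0 = 8
  Citadel: 1 + 0 + 2 + 2 + 0 + 0 + 2 = 7
Harbor has the highest total.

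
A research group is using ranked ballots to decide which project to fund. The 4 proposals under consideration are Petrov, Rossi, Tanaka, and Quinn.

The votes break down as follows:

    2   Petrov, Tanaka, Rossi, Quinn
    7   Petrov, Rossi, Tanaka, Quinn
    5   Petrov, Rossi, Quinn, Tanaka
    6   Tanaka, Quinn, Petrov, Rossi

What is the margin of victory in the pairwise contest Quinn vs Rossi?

Ballots ranking Quinn above Rossi: 6.
Ballots ranking Rossi above Quinn: 2+7+5 = 14.
Rossi wins 14–6, a margin of 8.

8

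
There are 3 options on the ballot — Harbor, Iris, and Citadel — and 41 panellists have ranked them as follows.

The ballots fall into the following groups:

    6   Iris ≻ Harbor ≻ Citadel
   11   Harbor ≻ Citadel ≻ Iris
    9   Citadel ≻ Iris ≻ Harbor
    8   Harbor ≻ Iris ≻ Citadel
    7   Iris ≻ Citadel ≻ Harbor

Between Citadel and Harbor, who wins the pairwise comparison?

Ballots ranking Citadel above Harbor: 9+7 = 16.
Ballots ranking Harbor above Citadel: 6+11+8 = 25.
Harbor wins the head-to-head, 25–16.

Harbor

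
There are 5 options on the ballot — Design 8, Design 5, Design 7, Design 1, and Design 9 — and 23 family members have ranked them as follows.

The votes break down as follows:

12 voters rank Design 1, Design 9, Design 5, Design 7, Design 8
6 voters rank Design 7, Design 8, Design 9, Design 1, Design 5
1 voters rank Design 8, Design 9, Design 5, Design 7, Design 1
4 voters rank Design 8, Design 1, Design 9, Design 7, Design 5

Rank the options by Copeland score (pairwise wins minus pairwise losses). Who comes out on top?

Design 1

Pairwise results:
  Design 8 vs Design 5: Design 5 wins 12–11.
  Design 8 vs Design 7: Design 7 wins 18–5.
  Design 8 vs Design 1: Design 1 wins 12–11.
  Design 8 vs Design 9: Design 9 wins 12–11.
  Design 5 vs Design 7: Design 5 wins 13–10.
  Design 5 vs Design 1: Design 1 wins 22–1.
  Design 5 vs Design 9: Design 9 wins 23–0.
  Design 7 vs Design 1: Design 1 wins 16–7.
  Design 7 vs Design 9: Design 9 wins 17–6.
  Design 1 vs Design 9: Design 1 wins 16–7.
Copeland scores (wins − losses):
  Design 8: 0 − 4 = -4
  Design 5: 2 − 2 = 0
  Design 7: 1 − 3 = -2
  Design 1: 4 − 0 = 4
  Design 9: 3 − 1 = 2
Design 1 has the best Copeland score.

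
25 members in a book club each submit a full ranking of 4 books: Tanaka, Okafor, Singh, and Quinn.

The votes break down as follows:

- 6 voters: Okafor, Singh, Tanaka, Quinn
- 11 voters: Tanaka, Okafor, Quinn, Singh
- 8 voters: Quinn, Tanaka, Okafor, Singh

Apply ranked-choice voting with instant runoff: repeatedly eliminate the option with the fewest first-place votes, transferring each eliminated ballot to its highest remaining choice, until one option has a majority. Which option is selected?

Tanaka

Round 1: Tanaka 11, Quinn 8, Okafor 6, Singh 0. Singh has the fewest and is eliminated.
Round 2: Tanaka 11, Quinn 8, Okafor 6. Okafor has the fewest and is eliminated.
Round 3: Tanaka 17, Quinn 8. Tanaka has a majority.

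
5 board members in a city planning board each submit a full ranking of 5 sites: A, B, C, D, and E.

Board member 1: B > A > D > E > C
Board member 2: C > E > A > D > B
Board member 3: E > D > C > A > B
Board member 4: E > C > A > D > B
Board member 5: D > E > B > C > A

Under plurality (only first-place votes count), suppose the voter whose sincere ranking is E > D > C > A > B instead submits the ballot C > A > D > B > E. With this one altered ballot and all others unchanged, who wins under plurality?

First-place totals with the altered ballot: A 0, B 1, C 2, D 1, E 1.
The switch changes the winner from E to C.

C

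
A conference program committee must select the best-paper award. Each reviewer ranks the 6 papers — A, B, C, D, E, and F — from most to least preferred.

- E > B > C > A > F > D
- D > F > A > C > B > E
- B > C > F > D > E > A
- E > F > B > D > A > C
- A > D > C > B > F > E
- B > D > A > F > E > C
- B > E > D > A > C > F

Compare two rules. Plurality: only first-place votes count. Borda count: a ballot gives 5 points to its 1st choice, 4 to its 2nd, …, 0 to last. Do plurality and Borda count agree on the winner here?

Plurality first-place counts: A 1, B 3, C 0, D 1, E 2, F 0 → B.
Borda totals: A 16, B 25, C 13, D 20, E 16, F 15 → B.
The two rules agree on B.

Yes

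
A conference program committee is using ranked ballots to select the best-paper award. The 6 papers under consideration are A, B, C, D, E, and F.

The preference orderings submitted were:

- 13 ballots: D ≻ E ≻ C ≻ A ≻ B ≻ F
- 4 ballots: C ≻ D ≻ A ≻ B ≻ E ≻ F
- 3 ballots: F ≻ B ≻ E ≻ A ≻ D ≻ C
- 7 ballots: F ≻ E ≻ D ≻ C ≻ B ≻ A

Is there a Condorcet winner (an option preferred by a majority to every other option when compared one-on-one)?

Yes

Head-to-head results (27 voters total):
A vs B: A wins 17–10.
A vs C: C wins 24–3.
A vs D: D wins 24–3.
A vs E: E wins 23–4.
A vs F: A wins 17–10.
B vs C: C wins 24–3.
B vs D: D wins 24–3.
B vs E: E wins 20–7.
B vs F: B wins 17–10.
C vs D: D wins 23–4.
C vs E: E wins 23–4.
C vs F: C wins 17–10.
D vs E: D wins 17–10.
D vs F: D wins 17–10.
E vs F: E wins 17–10.
D beats each rival — A (24–3), B (24–3), C (23–4), E (17–10), F (17–10) — so D is the Condorcet winner.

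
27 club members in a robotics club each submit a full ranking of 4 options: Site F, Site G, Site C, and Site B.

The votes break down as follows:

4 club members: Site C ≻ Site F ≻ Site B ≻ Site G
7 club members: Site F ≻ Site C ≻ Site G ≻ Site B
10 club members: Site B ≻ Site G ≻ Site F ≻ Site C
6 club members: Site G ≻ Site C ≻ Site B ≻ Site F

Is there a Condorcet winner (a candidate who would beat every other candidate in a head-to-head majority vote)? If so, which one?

Head-to-head results (27 voters total):
Site F vs Site G: Site G wins 16–11.
Site F vs Site C: Site F wins 17–10.
Site F vs Site B: Site B wins 16–11.
Site G vs Site C: Site G wins 16–11.
Site G vs Site B: Site B wins 14–13.
Site C vs Site B: Site C wins 17–10.
No candidate beats all others: Site F beats Site C beats Site B beats Site F, a majority cycle.

No Condorcet winner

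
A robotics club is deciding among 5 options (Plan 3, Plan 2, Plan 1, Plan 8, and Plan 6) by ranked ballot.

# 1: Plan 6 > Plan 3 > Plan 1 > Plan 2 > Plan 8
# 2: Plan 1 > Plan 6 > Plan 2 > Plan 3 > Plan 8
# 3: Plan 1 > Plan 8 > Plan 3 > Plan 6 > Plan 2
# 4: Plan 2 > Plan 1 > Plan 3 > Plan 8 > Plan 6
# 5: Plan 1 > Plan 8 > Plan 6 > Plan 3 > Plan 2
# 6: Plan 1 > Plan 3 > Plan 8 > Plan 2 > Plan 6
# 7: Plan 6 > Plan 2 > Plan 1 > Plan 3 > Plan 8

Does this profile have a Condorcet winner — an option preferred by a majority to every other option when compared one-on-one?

Head-to-head results (7 voters total):
Plan 3 vs Plan 2: Plan 3 wins 4–3.
Plan 3 vs Plan 1: Plan 1 wins 6–1.
Plan 3 vs Plan 8: Plan 3 wins 5–2.
Plan 3 vs Plan 6: Plan 6 wins 4–3.
Plan 2 vs Plan 1: Plan 1 wins 5–2.
Plan 2 vs Plan 8: Plan 2 wins 4–3.
Plan 2 vs Plan 6: Plan 6 wins 5–2.
Plan 1 vs Plan 8: Plan 1 wins 7–0.
Plan 1 vs Plan 6: Plan 1 wins 5–2.
Plan 8 vs Plan 6: Plan 8 wins 4–3.
Plan 1 beats each rival — Plan 3 (6–1), Plan 2 (5–2), Plan 8 (7–0), Plan 6 (5–2) — so Plan 1 is the Condorcet winner.

Yes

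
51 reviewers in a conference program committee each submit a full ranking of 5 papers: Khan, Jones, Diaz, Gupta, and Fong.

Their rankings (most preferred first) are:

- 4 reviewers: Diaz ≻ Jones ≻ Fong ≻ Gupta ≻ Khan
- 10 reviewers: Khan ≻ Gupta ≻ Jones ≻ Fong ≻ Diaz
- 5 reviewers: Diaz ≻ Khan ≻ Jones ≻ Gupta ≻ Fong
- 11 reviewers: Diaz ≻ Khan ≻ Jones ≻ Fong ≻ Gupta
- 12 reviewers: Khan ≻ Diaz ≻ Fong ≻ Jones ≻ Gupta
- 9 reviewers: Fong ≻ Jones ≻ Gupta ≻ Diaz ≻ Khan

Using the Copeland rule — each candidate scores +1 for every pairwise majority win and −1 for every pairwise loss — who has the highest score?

Diaz

Pairwise results:
  Khan vs Jones: Khan wins 38–13.
  Khan vs Diaz: Diaz wins 29–22.
  Khan vs Gupta: Khan wins 38–13.
  Khan vs Fong: Khan wins 38–13.
  Jones vs Diaz: Diaz wins 32–19.
  Jones vs Gupta: Jones wins 41–10.
  Jones vs Fong: Jones wins 30–21.
  Diaz vs Gupta: Diaz wins 32–19.
  Diaz vs Fong: Diaz wins 32–19.
  Gupta vs Fong: Fong wins 36–15.
Copeland scores (wins − losses):
  Khan: 3 − 1 = 2
  Jones: 2 − 2 = 0
  Diaz: 4 − 0 = 4
  Gupta: 0 − 4 = -4
  Fong: 1 − 3 = -2
Diaz has the best Copeland score.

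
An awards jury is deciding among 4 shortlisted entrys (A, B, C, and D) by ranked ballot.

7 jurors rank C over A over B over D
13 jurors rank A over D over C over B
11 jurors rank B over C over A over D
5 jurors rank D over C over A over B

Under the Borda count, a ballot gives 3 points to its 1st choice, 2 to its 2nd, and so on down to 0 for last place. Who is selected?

A

Borda scores:
  A: 7·2 + 13·3 + 11·1 + 5·1 = 69
  B: 7·1 + 13·0 + 11·3 + 5·0 = 40
  C: 7·3 + 13·1 + 11·2 + 5·2 = 66
  D: 7·0 + 13·2 + 11·0 + 5·3 = 41
A has the highest total.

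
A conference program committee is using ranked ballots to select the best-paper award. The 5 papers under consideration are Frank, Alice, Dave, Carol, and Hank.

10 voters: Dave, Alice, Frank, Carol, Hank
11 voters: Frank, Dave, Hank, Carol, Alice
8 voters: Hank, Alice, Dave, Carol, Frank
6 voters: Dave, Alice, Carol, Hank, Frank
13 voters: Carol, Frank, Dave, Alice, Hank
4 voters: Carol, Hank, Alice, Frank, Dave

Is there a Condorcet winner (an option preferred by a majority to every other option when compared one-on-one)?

No

Head-to-head results (52 voters total):
Frank vs Alice: Alice wins 28–24.
Frank vs Dave: Frank wins 28–24.
Frank vs Carol: Carol wins 31–21.
Frank vs Hank: Frank wins 34–18.
Alice vs Dave: Dave wins 40–12.
Alice vs Carol: Carol wins 28–24.
Alice vs Hank: Alice wins 29–23.
Dave vs Carol: Dave wins 35–17.
Dave vs Hank: Dave wins 40–12.
Carol vs Hank: Carol wins 33–19.
No candidate beats all others: Frank beats Dave beats Alice beats Frank, a majority cycle.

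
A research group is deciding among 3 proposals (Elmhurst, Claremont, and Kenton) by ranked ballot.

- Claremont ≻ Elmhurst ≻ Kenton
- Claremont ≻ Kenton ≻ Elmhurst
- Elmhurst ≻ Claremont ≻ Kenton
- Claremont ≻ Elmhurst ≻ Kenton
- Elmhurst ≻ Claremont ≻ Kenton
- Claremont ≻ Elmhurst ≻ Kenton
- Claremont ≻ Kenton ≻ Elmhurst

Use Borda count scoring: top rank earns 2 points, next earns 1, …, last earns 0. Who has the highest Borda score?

Borda scores:
  Elmhurst: 1 + 0 + 2 + 1 + 2 + 1 + 0 = 7
  Claremont: 2 + 2 + 1 + 2 + 1 + 2 + 2 = 12
  Kenton: 0 + 1 + 0 + 0 + 0 + 0 + 1 = 2
Claremont has the highest total.

Claremont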